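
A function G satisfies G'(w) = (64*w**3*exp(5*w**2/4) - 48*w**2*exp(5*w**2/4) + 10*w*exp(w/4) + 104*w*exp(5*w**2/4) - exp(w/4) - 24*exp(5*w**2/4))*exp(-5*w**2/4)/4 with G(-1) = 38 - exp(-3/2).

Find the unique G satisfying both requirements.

A first test for any G(w): its w-derivative must equal the given G'(w).
A general antiderivative is 4*(w**2 - w/2 + 3/2)**2 - exp(-5*w**2/4 + w/4) + C.
The condition gives C = 38 - exp(-3/2) - (36 - exp(-3/2)) = 2.
So G(w) = 4*(w**2 - w/2 + 3/2)**2 - exp(-5*w**2/4 + w/4) + 2.
Check: d/dw[4*(w**2 - w/2 + 3/2)**2 - exp(-5*w**2/4 + w/4) + 2] = 16*w**3 - 12*w**2 + 5*w*exp(w/4)*exp(-5*w**2/4)/2 + 26*w - exp(w/4)*exp(-5*w**2/4)/4 - 6, which equals G'(w).

G(w) = 4*(w**2 - w/2 + 3/2)**2 - exp(-5*w**2/4 + w/4) + 2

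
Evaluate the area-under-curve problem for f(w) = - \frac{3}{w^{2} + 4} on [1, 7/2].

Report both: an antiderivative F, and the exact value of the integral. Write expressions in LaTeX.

Antiderivative: F(w) = - \frac{3 \operatorname{atan}{\left(\frac{w}{2} \right)}}{2}; value = - \frac{3 \operatorname{atan}{\left(\frac{7}{4} \right)}}{2} + \frac{3 \operatorname{atan}{\left(\frac{1}{2} \right)}}{2}

Recover f(w) by differentiating a candidate F(w); any mismatch rules it out.
F(w) = - \frac{3 \operatorname{atan}{\left(\frac{w}{2} \right)}}{2} is an antiderivative of f.
Check: d/dw[- \frac{3 \operatorname{atan}{\left(\frac{w}{2} \right)}}{2}] = - \frac{3}{w^{2} + 4} = f(w).
F(7/2) = - \frac{3 \operatorname{atan}{\left(\frac{7}{4} \right)}}{2}; F(1) = - \frac{3 \operatorname{atan}{\left(\frac{1}{2} \right)}}{2}.
Integral = F(7/2) - F(1) = - \frac{3 \operatorname{atan}{\left(\frac{7}{4} \right)}}{2} + \frac{3 \operatorname{atan}{\left(\frac{1}{2} \right)}}{2}.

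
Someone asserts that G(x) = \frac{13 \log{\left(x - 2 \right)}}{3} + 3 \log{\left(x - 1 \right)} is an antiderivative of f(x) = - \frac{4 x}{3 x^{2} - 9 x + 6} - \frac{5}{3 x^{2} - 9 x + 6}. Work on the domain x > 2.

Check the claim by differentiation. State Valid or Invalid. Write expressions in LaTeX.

Invalid: d/dx[G] - f = \frac{26}{3 x - 6}, which is not 0.

d/dx[G] = \frac{22 x - 31}{3 x^{2} - 9 x + 6}
d/dx[G] - f(x) = \frac{26}{3 x - 6} != 0.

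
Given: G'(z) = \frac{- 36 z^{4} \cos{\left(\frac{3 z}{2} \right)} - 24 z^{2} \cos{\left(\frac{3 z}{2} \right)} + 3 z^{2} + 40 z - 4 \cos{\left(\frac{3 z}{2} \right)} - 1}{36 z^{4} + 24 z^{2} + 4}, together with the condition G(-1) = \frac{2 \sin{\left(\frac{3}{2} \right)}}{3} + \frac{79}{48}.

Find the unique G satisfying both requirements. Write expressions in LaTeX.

A first test for any G(z): its z-derivative must equal the given G'(z).
A general antiderivative is \frac{- \frac{z}{4} - \frac{5}{3}}{3 z^{2} + 1} - \frac{2 \sin{\left(\frac{3 z}{2} \right)}}{3} + C.
The condition gives C = \frac{2 \sin{\left(\frac{3}{2} \right)}}{3} + \frac{79}{48} - (- \frac{17}{48} + \frac{2 \sin{\left(\frac{3}{2} \right)}}{3}) = 2.
So G(z) = \frac{- \frac{z}{4} - \frac{5}{3}}{3 z^{2} + 1} - \frac{2 \sin{\left(\frac{3 z}{2} \right)}}{3} + 2.
Check: d/dz[\frac{- \frac{z}{4} - \frac{5}{3}}{3 z^{2} + 1} - \frac{2 \sin{\left(\frac{3 z}{2} \right)}}{3} + 2] = \frac{- 36 z^{4} \cos{\left(\frac{3 z}{2} \right)} - 24 z^{2} \cos{\left(\frac{3 z}{2} \right)} + 3 z^{2} + 40 z - 4 \cos{\left(\frac{3 z}{2} \right)} - 1}{36 z^{4} + 24 z^{2} + 4} = G'(z).

G(z) = \frac{- \frac{z}{4} - \frac{5}{3}}{3 z^{2} + 1} - \frac{2 \sin{\left(\frac{3 z}{2} \right)}}{3} + 2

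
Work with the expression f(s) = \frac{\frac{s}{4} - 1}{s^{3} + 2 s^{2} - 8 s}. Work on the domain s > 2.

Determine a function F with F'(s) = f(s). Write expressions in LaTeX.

The denominator factors as 4 s \left(s - 2\right) \left(s + 4\right); partial fractions split f into directly integrable pieces: - \frac{1}{12 \left(s + 4\right)} - \frac{1}{24 \left(s - 2\right)} + \frac{1}{8 s}.
Check: d/ds[\frac{3 \log{\left(s \right)} - \log{\left(s - 2 \right)} - 2 \log{\left(s + 4 \right)}}{24}] = \frac{s - 4}{4 s^{3} + 8 s^{2} - 32 s}, which equals f(s).

An antiderivative is F(s) = \frac{3 \log{\left(s \right)} - \log{\left(s - 2 \right)} - 2 \log{\left(s + 4 \right)}}{24}.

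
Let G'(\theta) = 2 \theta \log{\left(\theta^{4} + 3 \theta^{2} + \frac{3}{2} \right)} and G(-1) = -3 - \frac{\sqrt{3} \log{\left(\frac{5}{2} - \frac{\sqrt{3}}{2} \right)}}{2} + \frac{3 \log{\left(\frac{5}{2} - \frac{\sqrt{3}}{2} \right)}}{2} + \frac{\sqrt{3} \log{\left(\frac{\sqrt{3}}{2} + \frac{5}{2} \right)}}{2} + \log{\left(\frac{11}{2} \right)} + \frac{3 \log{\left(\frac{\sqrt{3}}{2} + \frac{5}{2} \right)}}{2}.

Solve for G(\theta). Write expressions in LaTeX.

G(\theta) = \theta^{2} \log{\left(\theta^{4} + 3 \theta^{2} + \frac{3}{2} \right)} - 2 \theta^{2} - \frac{\sqrt{3} \log{\left(\theta^{2} - \frac{\sqrt{3}}{2} + \frac{3}{2} \right)}}{2} + \frac{3 \log{\left(\theta^{2} - \frac{\sqrt{3}}{2} + \frac{3}{2} \right)}}{2} + \frac{\sqrt{3} \log{\left(\theta^{2} + \frac{\sqrt{3}}{2} + \frac{3}{2} \right)}}{2} + \frac{3 \log{\left(\theta^{2} + \frac{\sqrt{3}}{2} + \frac{3}{2} \right)}}{2} - 1

For G(\theta) to be correct, d/d\theta[G] must agree with the stated G'(\theta) identically.
A general antiderivative is \theta^{2} \log{\left(\theta^{4} + 3 \theta^{2} + \frac{3}{2} \right)} - 2 \theta^{2} - \left(- \frac{3}{2} + \frac{\sqrt{3}}{2}\right) \log{\left(\theta^{2} - \frac{\sqrt{3}}{2} + \frac{3}{2} \right)} - \left(- \frac{3}{2} - \frac{\sqrt{3}}{2}\right) \log{\left(\theta^{2} + \frac{\sqrt{3}}{2} + \frac{3}{2} \right)} + C.
The condition gives C = -3 - \frac{\sqrt{3} \log{\left(\frac{5}{2} - \frac{\sqrt{3}}{2} \right)}}{2} + \frac{3 \log{\left(\frac{5}{2} - \frac{\sqrt{3}}{2} \right)}}{2} + \frac{\sqrt{3} \log{\left(\frac{\sqrt{3}}{2} + \frac{5}{2} \right)}}{2} + \log{\left(\frac{11}{2} \right)} + \frac{3 \log{\left(\frac{\sqrt{3}}{2} + \frac{5}{2} \right)}}{2} - (-2 - \frac{\sqrt{3} \log{\left(\frac{5}{2} - \frac{\sqrt{3}}{2} \right)}}{2} + \frac{3 \log{\left(\frac{5}{2} - \frac{\sqrt{3}}{2} \right)}}{2} + \frac{\sqrt{3} \log{\left(\frac{\sqrt{3}}{2} + \frac{5}{2} \right)}}{2} + \log{\left(\frac{11}{2} \right)} + \frac{3 \log{\left(\frac{\sqrt{3}}{2} + \frac{5}{2} \right)}}{2}) = -1.
So G(\theta) = \theta^{2} \log{\left(\theta^{4} + 3 \theta^{2} + \frac{3}{2} \right)} - 2 \theta^{2} - \frac{\sqrt{3} \log{\left(\theta^{2} - \frac{\sqrt{3}}{2} + \frac{3}{2} \right)}}{2} + \frac{3 \log{\left(\theta^{2} - \frac{\sqrt{3}}{2} + \frac{3}{2} \right)}}{2} + \frac{\sqrt{3} \log{\left(\theta^{2} + \frac{\sqrt{3}}{2} + \frac{3}{2} \right)}}{2} + \frac{3 \log{\left(\theta^{2} + \frac{\sqrt{3}}{2} + \frac{3}{2} \right)}}{2} - 1.
Check: d/d\theta[\theta^{2} \log{\left(\theta^{4} + 3 \theta^{2} + \frac{3}{2} \right)} - 2 \theta^{2} - \frac{\sqrt{3} \log{\left(\theta^{2} - \frac{\sqrt{3}}{2} + \frac{3}{2} \right)}}{2} + \frac{3 \log{\left(\theta^{2} - \frac{\sqrt{3}}{2} + \frac{3}{2} \right)}}{2} + \frac{\sqrt{3} \log{\left(\theta^{2} + \frac{\sqrt{3}}{2} + \frac{3}{2} \right)}}{2} + \frac{3 \log{\left(\theta^{2} + \frac{\sqrt{3}}{2} + \frac{3}{2} \right)}}{2} - 1] = 2 \theta \log{\left(\theta^{4} + 3 \theta^{2} + \frac{3}{2} \right)} = G'(\theta).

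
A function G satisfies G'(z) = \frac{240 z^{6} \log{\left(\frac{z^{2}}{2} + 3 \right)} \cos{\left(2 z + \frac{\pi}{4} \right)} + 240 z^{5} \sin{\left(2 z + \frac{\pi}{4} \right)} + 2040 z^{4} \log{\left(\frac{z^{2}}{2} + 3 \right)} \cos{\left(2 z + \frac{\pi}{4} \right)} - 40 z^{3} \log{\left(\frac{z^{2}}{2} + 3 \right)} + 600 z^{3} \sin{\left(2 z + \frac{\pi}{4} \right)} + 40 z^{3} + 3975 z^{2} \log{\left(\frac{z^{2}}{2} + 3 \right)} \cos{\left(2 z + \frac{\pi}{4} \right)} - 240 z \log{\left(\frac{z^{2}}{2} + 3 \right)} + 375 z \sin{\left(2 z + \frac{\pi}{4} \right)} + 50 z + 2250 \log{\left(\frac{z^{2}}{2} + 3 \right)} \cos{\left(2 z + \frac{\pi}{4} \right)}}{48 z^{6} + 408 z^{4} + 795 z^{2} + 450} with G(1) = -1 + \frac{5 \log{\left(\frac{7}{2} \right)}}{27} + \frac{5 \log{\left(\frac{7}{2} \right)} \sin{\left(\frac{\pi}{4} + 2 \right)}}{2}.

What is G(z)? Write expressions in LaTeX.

G'(z) has the shape u'v + uv' for u = \frac{5 \sin{\left(2 z + \frac{\pi}{4} \right)}}{2} + \frac{5}{6 \left(2 z^{2} + \frac{5}{2}\right)} and v = \log{\left(\frac{z^{2}}{2} + 3 \right)} — it is the derivative of the product u*v.
A general antiderivative is - \frac{5 \left(- \frac{3 \sin{\left(2 z + \frac{\pi}{4} \right)}}{2} - \frac{1}{2 \left(2 z^{2} + \frac{5}{2}\right)}\right) \log{\left(\frac{z^{2}}{2} + 3 \right)}}{3} + C.
The condition gives C = -1 + \frac{5 \log{\left(\frac{7}{2} \right)}}{27} + \frac{5 \log{\left(\frac{7}{2} \right)} \sin{\left(\frac{\pi}{4} + 2 \right)}}{2} - (\frac{5 \log{\left(\frac{7}{2} \right)}}{27} + \frac{5 \log{\left(\frac{7}{2} \right)} \sin{\left(\frac{\pi}{4} + 2 \right)}}{2}) = -1.
So G(z) = - \frac{5 \left(- \frac{3 \sin{\left(2 z + \frac{\pi}{4} \right)}}{2} - \frac{1}{2 \left(2 z^{2} + \frac{5}{2}\right)}\right) \log{\left(\frac{z^{2}}{2} + 3 \right)}}{3} - 1.
Check: d/dz[- \frac{5 \left(- \frac{3 \sin{\left(2 z + \frac{\pi}{4} \right)}}{2} - \frac{1}{2 \left(2 z^{2} + \frac{5}{2}\right)}\right) \log{\left(\frac{z^{2}}{2} + 3 \right)}}{3} - 1] = \frac{240 z^{6} \log{\left(\frac{z^{2}}{2} + 3 \right)} \cos{\left(2 z + \frac{\pi}{4} \right)} + 240 z^{5} \sin{\left(2 z + \frac{\pi}{4} \right)} + 2040 z^{4} \log{\left(\frac{z^{2}}{2} + 3 \right)} \cos{\left(2 z + \frac{\pi}{4} \right)} - 40 z^{3} \log{\left(\frac{z^{2}}{2} + 3 \right)} + 600 z^{3} \sin{\left(2 z + \frac{\pi}{4} \right)} + 40 z^{3} + 3975 z^{2} \log{\left(\frac{z^{2}}{2} + 3 \right)} \cos{\left(2 z + \frac{\pi}{4} \right)} - 240 z \log{\left(\frac{z^{2}}{2} + 3 \right)} + 375 z \sin{\left(2 z + \frac{\pi}{4} \right)} + 50 z + 2250 \log{\left(\frac{z^{2}}{2} + 3 \right)} \cos{\left(2 z + \frac{\pi}{4} \right)}}{48 z^{6} + 408 z^{4} + 795 z^{2} + 450} = G'(z).

G(z) = - \frac{5 \left(- \frac{3 \sin{\left(2 z + \frac{\pi}{4} \right)}}{2} - \frac{1}{2 \left(2 z^{2} + \frac{5}{2}\right)}\right) \log{\left(\frac{z^{2}}{2} + 3 \right)}}{3} - 1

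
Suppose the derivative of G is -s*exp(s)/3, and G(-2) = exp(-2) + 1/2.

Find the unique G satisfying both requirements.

Recognize the product-rule pattern: G'(s) = u'v + uv' with u = 1/3 - s/3, v = exp(s), so integration by parts undoes it.
A general antiderivative is (1 - s)*exp(s)/3 + C.
The condition gives C = exp(-2) + 1/2 - (exp(-2)) = 1/2.
So G(s) = -(2*s*exp(s) - 2*exp(s) - 3)/6.
Check: d/ds[-(2*s*exp(s) - 2*exp(s) - 3)/6] = -s*exp(s)/3 = G'(s).

G(s) = -(2*s*exp(s) - 2*exp(s) - 3)/6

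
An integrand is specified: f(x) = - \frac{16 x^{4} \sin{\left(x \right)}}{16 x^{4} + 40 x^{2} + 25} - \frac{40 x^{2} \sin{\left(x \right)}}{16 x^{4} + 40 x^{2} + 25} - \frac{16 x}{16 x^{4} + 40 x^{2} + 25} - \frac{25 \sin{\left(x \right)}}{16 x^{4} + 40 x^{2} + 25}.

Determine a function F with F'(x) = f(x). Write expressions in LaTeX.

An antiderivative is F(x) = \frac{4 x^{2} \cos{\left(x \right)} + 5 \cos{\left(x \right)} + 2}{4 x^{2} + 5}.

Integrate term by term and add the pieces.
Check: d/dx[\frac{4 x^{2} \cos{\left(x \right)} + 5 \cos{\left(x \right)} + 2}{4 x^{2} + 5}] = \frac{- 16 x^{4} \sin{\left(x \right)} - 40 x^{2} \sin{\left(x \right)} - 16 x - 25 \sin{\left(x \right)}}{16 x^{4} + 40 x^{2} + 25}, which equals f(x).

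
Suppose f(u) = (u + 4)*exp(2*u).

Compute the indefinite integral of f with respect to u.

F(u) = (2*u + 7)*exp(2*u)/4 + C

Recognize the product-rule pattern: f = v'r + vr' with v = u/2 + 7/4, r = exp(2*u), so integration by parts undoes it.
Check: d/du[(2*u + 7)*exp(2*u)/4] = u*exp(2*u) + 4*exp(2*u), which equals f(u).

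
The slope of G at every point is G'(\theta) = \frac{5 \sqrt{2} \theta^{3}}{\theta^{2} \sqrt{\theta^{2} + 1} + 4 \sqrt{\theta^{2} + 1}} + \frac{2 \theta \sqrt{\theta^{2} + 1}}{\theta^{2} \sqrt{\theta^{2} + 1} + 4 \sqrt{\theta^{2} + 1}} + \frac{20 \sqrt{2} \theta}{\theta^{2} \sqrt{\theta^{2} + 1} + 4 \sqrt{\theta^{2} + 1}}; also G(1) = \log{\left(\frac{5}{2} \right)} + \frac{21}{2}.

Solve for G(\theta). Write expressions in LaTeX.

G(\theta) = 5 \sqrt{2 \theta^{2} + 2} + \log{\left(\frac{\theta^{2}}{2} + 2 \right)} + \frac{1}{2}

The integrand splits into summands that can be handled one at a time.
A general antiderivative is 5 \sqrt{2 \theta^{2} + 2} + \log{\left(\frac{\theta^{2}}{2} + 2 \right)} + C.
The condition gives C = \log{\left(\frac{5}{2} \right)} + \frac{21}{2} - (\log{\left(\frac{5}{2} \right)} + 10) = \frac{1}{2}.
So G(\theta) = 5 \sqrt{2 \theta^{2} + 2} + \log{\left(\frac{\theta^{2}}{2} + 2 \right)} + \frac{1}{2}.
Check: d/d\theta[5 \sqrt{2 \theta^{2} + 2} + \log{\left(\frac{\theta^{2}}{2} + 2 \right)} + \frac{1}{2}] = \frac{5 \sqrt{2} \theta^{3} + 2 \theta \sqrt{\theta^{2} + 1} + 20 \sqrt{2} \theta}{\theta^{2} \sqrt{\theta^{2} + 1} + 4 \sqrt{\theta^{2} + 1}}, which equals G'(\theta).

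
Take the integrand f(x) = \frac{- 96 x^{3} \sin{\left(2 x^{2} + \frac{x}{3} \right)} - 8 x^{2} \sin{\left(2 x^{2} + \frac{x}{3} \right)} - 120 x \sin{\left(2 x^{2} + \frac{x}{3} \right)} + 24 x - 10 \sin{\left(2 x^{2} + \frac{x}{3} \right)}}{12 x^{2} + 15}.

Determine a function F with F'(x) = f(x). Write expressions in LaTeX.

An antiderivative is F(x) = \log{\left(4 x^{2} + 5 \right)} + 2 \cos{\left(2 x^{2} + \frac{x}{3} \right)}.

Differentiate the proposed F(x) back; it has to land on f(x) exactly.
Check: d/dx[\log{\left(4 x^{2} + 5 \right)} + 2 \cos{\left(2 x^{2} + \frac{x}{3} \right)}] = \frac{- 96 x^{3} \sin{\left(2 x^{2} + \frac{x}{3} \right)} - 8 x^{2} \sin{\left(2 x^{2} + \frac{x}{3} \right)} - 120 x \sin{\left(2 x^{2} + \frac{x}{3} \right)} + 24 x - 10 \sin{\left(2 x^{2} + \frac{x}{3} \right)}}{12 x^{2} + 15} = f(x).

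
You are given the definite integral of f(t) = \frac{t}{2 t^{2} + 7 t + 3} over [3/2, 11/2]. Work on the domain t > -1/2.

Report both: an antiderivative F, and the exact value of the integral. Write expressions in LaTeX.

Factor the denominator (\left(t + 3\right) \left(2 t + 1\right)) and decompose: f = - \frac{1}{5 \left(2 t + 1\right)} + \frac{3}{5 \left(t + 3\right)}; each piece integrates to a log, atan, or power term.
F(t) = \frac{- \log{\left(t + \frac{1}{2} \right)} + 6 \log{\left(t + 3 \right)}}{10} is an antiderivative of f.
Check: d/dt[\frac{- \log{\left(t + \frac{1}{2} \right)} + 6 \log{\left(t + 3 \right)}}{10}] = \frac{t}{2 t^{2} + 7 t + 3} = f(t).
F(11/2) = - \frac{\log{\left(6 \right)}}{10} + \frac{3 \log{\left(\frac{17}{2} \right)}}{5}; F(3/2) = - \frac{\log{\left(2 \right)}}{10} + \frac{3 \log{\left(\frac{9}{2} \right)}}{5}.
Integral = F(11/2) - F(3/2) = - \frac{3 \log{\left(\frac{9}{2} \right)}}{5} - \frac{\log{\left(6 \right)}}{10} + \frac{\log{\left(2 \right)}}{10} + \frac{3 \log{\left(\frac{17}{2} \right)}}{5}.

Antiderivative: F(t) = \frac{- \log{\left(t + \frac{1}{2} \right)} + 6 \log{\left(t + 3 \right)}}{10}; value = - \frac{3 \log{\left(\frac{9}{2} \right)}}{5} - \frac{\log{\left(6 \right)}}{10} + \frac{\log{\left(2 \right)}}{10} + \frac{3 \log{\left(\frac{17}{2} \right)}}{5}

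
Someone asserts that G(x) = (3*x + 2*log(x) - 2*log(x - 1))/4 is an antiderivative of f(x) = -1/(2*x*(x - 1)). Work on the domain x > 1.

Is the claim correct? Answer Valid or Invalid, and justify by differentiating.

d/dx[G] = (3*x**2 - 3*x - 2)/(4*x**2 - 4*x)
d/dx[G] - f(x) = 3/4 != 0.

Invalid: d/dx[G] - f = 3/4, which is not 0.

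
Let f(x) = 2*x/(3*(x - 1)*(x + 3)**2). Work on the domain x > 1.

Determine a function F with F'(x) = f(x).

Factor the denominator (3*(x - 1)*(x + 3)**2) and decompose: f = -1/(24*(x + 3)) + 1/(2*(x + 3)**2) + 1/(24*(x - 1)); each piece integrates to a log, atan, or power term.
Check: d/dx[log(x - 1)/24 - log(x + 3)/24 - 2/(4*x + 12)] = 2*x/(3*x**3 + 15*x**2 + 9*x - 27), which equals f(x).

An antiderivative is F(x) = log(x - 1)/24 - log(x + 3)/24 - 2/(4*x + 12).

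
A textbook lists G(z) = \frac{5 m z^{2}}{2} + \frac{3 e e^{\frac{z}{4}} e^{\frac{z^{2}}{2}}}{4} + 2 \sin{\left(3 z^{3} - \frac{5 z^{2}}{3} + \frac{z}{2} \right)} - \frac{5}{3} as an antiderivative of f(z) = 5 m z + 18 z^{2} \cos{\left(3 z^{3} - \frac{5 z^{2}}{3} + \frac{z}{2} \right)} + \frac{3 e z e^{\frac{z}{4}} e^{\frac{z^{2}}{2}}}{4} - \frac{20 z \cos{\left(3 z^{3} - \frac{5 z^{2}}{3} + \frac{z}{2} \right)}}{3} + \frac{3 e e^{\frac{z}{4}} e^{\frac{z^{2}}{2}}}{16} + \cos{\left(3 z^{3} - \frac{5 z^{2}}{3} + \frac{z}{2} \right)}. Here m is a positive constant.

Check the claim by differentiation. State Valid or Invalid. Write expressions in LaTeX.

d/dz[G] = 5 m z + 18 z^{2} \cos{\left(3 z^{3} - \frac{5 z^{2}}{3} + \frac{z}{2} \right)} + \frac{3 e z e^{\frac{z}{4}} e^{\frac{z^{2}}{2}}}{4} - \frac{20 z \cos{\left(3 z^{3} - \frac{5 z^{2}}{3} + \frac{z}{2} \right)}}{3} + \frac{3 e e^{\frac{z}{4}} e^{\frac{z^{2}}{2}}}{16} + \cos{\left(3 z^{3} - \frac{5 z^{2}}{3} + \frac{z}{2} \right)}
This equals f(z) exactly, so the claim holds.

Valid - differentiating G returns exactly f.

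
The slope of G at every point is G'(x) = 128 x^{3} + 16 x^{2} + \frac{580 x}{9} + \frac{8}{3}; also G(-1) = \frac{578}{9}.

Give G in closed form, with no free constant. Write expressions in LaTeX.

G(x) = \frac{2 \left(12 x^{2} + x + 6\right)^{2}}{9}

The substitution u = 4 x^{2} + \frac{x}{3} + 2 works: G'(x) is exactly (dG/du)*(du/dx) for that inner function.
A general antiderivative is 2 \left(4 x^{2} + \frac{x}{3} + 2\right)^{2} + C.
The condition gives C = \frac{578}{9} - (\frac{578}{9}) = 0.
So G(x) = \frac{2 \left(12 x^{2} + x + 6\right)^{2}}{9}.
Check: d/dx[\frac{2 \left(12 x^{2} + x + 6\right)^{2}}{9}] = 128 x^{3} + 16 x^{2} + \frac{580 x}{9} + \frac{8}{3} = G'(x).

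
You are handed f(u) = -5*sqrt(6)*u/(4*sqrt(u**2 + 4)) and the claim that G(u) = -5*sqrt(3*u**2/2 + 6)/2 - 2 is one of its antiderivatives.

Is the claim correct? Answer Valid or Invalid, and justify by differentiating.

Valid: G'(u) = f(u).

d/du[G] = -5*sqrt(6)*u/(4*sqrt(u**2 + 4))
This equals f(u) exactly, so the claim holds.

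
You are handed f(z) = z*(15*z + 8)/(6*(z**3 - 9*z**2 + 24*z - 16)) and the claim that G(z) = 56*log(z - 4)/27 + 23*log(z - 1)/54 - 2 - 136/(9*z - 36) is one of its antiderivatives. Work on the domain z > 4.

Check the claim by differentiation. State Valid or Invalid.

d/dz[G] = (15*z**2 + 8*z)/(6*z**3 - 54*z**2 + 144*z - 96)
This equals f(z) exactly, so the claim holds.

Valid - the claim checks out under differentiation.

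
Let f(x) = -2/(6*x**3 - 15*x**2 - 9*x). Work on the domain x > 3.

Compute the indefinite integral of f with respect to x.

F(x) = 2*log(x)/9 - 2*log(x - 3)/63 - 4*log(x + 1/2)/21 + C

Factor the denominator (3*x*(x - 3)*(2*x + 1)) and decompose: f = -8/(21*(2*x + 1)) - 2/(63*(x - 3)) + 2/(9*x); each piece integrates to a log, atan, or power term.
Check: d/dx[2*log(x)/9 - 2*log(x - 3)/63 - 4*log(x + 1/2)/21] = -2/(6*x**3 - 15*x**2 - 9*x) = f(x).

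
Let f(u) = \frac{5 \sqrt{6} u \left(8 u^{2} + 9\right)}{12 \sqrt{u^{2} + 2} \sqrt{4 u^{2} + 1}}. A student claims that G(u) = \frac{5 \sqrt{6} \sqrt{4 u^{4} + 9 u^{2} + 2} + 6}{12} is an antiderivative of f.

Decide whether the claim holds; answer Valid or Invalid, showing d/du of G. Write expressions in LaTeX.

Valid - the claim checks out under differentiation.

d/du[G] = \frac{40 \sqrt{6} u^{3} + 45 \sqrt{6} u}{12 \sqrt{4 u^{4} + 9 u^{2} + 2}}
This equals f(u) exactly, so the claim holds.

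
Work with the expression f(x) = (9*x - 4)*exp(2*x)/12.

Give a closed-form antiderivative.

An antiderivative is F(x) = (18*x - 17)*exp(2*x)/48.

f has the shape u'v + uv' for u = 3*x/8 - 17/48 and v = exp(2*x) — it is the derivative of the product u*v.
Check: d/dx[(18*x - 17)*exp(2*x)/48] = 3*x*exp(2*x)/4 - exp(2*x)/3, which equals f(x).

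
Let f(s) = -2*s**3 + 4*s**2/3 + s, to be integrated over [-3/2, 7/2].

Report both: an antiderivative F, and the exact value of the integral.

Integrate term by term and add the pieces.
F(s) = s**2*(-9*s**2 + 8*s + 9)/18 is an antiderivative of f.
Check: d/ds[s**2*(-9*s**2 + 8*s + 9)/18] = -2*s**3 + 4*s**2/3 + s = f(s).
F(7/2) = -14357/288; F(-3/2) = -93/32.
Integral = F(7/2) - F(-3/2) = -845/18.

Antiderivative: F(s) = s**2*(-9*s**2 + 8*s + 9)/18; value = -845/18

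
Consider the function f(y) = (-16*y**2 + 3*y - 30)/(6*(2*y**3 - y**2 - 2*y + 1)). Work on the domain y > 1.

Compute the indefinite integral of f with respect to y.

F(y) = (-129*log(y - 1) + 130*log(y - 1/2) - 49*log(y + 1))/36 + C

The denominator factors as 6*(y - 1)*(y + 1)*(2*y - 1); partial fractions split f into directly integrable pieces: 65/(9*(2*y - 1)) - 49/(36*(y + 1)) - 43/(12*(y - 1)).
Check: d/dy[(-129*log(y - 1) + 130*log(y - 1/2) - 49*log(y + 1))/36] = (-16*y**2 + 3*y - 30)/(12*y**3 - 6*y**2 - 12*y + 6), which equals f(y).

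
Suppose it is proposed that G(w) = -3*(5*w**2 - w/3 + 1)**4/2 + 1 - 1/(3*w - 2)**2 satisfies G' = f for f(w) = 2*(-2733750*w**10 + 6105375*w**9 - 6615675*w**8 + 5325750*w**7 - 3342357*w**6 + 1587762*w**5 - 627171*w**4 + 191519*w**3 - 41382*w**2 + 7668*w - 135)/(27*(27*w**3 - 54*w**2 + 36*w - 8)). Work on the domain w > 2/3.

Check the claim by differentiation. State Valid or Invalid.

d/dw[G] = (-5467500*w**10 + 12210750*w**9 - 13231350*w**8 + 10651500*w**7 - 6684714*w**6 + 3175524*w**5 - 1254342*w**4 + 383038*w**3 - 82764*w**2 + 15336*w - 270)/(729*w**3 - 1458*w**2 + 972*w - 216)
This equals f(w) exactly, so the claim holds.

Valid. The derivative of G reproduces f.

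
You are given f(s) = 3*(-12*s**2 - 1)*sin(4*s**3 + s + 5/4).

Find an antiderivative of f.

f matches the chain-rule pattern g'(h)*h' with inner function h(s) = 4*s**3 + s + 5/4; substituting u = h(s) collapses the integral.
Check: d/ds[3*cos(4*s**3 + s + 5/4)] = -36*s**2*sin(4*s**3 + s + 5/4) - 3*sin(4*s**3 + s + 5/4), which equals f(s).

An antiderivative is F(s) = 3*cos(4*s**3 + s + 5/4).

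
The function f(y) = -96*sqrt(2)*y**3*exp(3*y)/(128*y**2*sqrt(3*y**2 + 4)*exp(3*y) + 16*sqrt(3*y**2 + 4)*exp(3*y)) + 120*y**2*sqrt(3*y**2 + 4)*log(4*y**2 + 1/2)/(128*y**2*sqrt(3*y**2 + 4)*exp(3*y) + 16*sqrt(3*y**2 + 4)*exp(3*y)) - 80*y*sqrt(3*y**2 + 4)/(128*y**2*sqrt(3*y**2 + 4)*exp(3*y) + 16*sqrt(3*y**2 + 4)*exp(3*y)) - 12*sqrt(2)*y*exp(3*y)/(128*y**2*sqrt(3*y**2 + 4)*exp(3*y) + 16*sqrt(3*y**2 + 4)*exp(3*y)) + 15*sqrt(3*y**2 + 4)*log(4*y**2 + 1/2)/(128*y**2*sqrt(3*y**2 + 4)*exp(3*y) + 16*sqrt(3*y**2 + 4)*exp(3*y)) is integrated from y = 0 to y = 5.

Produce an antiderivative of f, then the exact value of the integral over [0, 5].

The integrand splits into summands that can be handled one at a time.
F(y) = -sqrt(3*y**2/2 + 2)/2 - 5*exp(-3*y)*log(4*y**2 + 1/2)/16 is an antiderivative of f.
Check: d/dy[-sqrt(3*y**2/2 + 2)/2 - 5*exp(-3*y)*log(4*y**2 + 1/2)/16] = (-96*sqrt(2)*y**3*exp(3*y) + 120*y**2*sqrt(3*y**2 + 4)*log(4*y**2 + 1/2) - 80*y*sqrt(3*y**2 + 4) - 12*sqrt(2)*y*exp(3*y) + 15*sqrt(3*y**2 + 4)*log(4*y**2 + 1/2))/(128*y**2*sqrt(3*y**2 + 4)*exp(3*y) + 16*sqrt(3*y**2 + 4)*exp(3*y)), which equals f(y).
F(5) = -sqrt(158)/4 - 5*exp(-15)*log(201/2)/16; F(0) = -sqrt(2)/2 + 5*log(2)/16.
Integral = F(5) - F(0) = -sqrt(158)/4 - 5*log(2)/16 - 5*exp(-15)*log(201/2)/16 + sqrt(2)/2.

Antiderivative: F(y) = -sqrt(3*y**2/2 + 2)/2 - 5*exp(-3*y)*log(4*y**2 + 1/2)/16; value = -sqrt(158)/4 - 5*log(2)/16 - 5*exp(-15)*log(201/2)/16 + sqrt(2)/2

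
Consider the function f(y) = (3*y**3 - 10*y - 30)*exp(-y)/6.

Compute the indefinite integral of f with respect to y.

F(y) = (-3*y**3 - 9*y**2 - 8*y + 22)*exp(-y)/6 + C

f has the shape u'v + uv' for u = -y**3/2 - 3*y**2/2 - 4*y/3 + 11/3 and v = exp(-y) — it is the derivative of the product u*v.
Check: d/dy[(-3*y**3 - 9*y**2 - 8*y + 22)*exp(-y)/6] = (3*y**3 - 10*y - 30)*exp(-y)/6 = f(y).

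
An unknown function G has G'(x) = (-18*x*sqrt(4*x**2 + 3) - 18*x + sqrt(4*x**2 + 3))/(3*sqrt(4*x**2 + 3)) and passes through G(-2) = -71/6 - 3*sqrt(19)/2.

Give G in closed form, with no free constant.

Any candidate G(x) must reproduce the stated G'(x) exactly.
A general antiderivative is -3*x**2 + x/3 - 3*sqrt(4*x**2 + 3)/2 + 1/3 + C.
The condition gives C = -71/6 - 3*sqrt(19)/2 - (-37/3 - 3*sqrt(19)/2) = 1/2.
So G(x) = -(18*x**2 - 2*x + 9*sqrt(4*x**2 + 3) - 5)/6.
Check: d/dx[-(18*x**2 - 2*x + 9*sqrt(4*x**2 + 3) - 5)/6] = (-18*x*sqrt(4*x**2 + 3) - 18*x + sqrt(4*x**2 + 3))/(3*sqrt(4*x**2 + 3)) = G'(x).

G(x) = -(18*x**2 - 2*x + 9*sqrt(4*x**2 + 3) - 5)/6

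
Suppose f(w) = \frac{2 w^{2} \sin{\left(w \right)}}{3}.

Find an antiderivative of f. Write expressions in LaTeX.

An antiderivative is F(w) = - \frac{2 w^{2} \cos{\left(w \right)}}{3} + \frac{4 w \sin{\left(w \right)}}{3} + \frac{4 \cos{\left(w \right)}}{3}.

Since d/dw undoes antidifferentiation here, F'(w) = f(w) is required of F(w).
Check: d/dw[- \frac{2 w^{2} \cos{\left(w \right)}}{3} + \frac{4 w \sin{\left(w \right)}}{3} + \frac{4 \cos{\left(w \right)}}{3}] = \frac{2 w^{2} \sin{\left(w \right)}}{3} = f(w).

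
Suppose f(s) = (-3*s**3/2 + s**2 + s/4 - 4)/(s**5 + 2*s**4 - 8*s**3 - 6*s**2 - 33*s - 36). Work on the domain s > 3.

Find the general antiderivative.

F(s) = -139*log(s - 3)/1344 + 7*log(s + 1)/192 + 107*log(s + 4)/399 - 367*log(s**2 + 3)/3648 - 49*sqrt(3)*atan(sqrt(3)*s/3)/1824 + C

Factor the denominator (4*(s - 3)*(s + 1)*(s + 4)*(s**2 + 3)) and decompose: f = -(367*s + 147)/(1824*(s**2 + 3)) + 107/(399*(s + 4)) + 7/(192*(s + 1)) - 139/(1344*(s - 3)); each piece integrates to a log, atan, or power term.
Check: d/ds[-139*log(s - 3)/1344 + 7*log(s + 1)/192 + 107*log(s + 4)/399 - 367*log(s**2 + 3)/3648 - 49*sqrt(3)*atan(sqrt(3)*s/3)/1824] = (-6*s**3 + 4*s**2 + s - 16)/(4*s**5 + 8*s**4 - 32*s**3 - 24*s**2 - 132*s - 144), which equals f(s).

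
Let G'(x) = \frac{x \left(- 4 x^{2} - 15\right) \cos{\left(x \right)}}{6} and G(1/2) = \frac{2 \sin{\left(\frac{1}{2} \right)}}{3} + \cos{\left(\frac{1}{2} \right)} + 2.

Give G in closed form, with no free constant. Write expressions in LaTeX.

G(x) = \frac{- 4 x^{3} \sin{\left(x \right)} - 12 x^{2} \cos{\left(x \right)} + 9 x \sin{\left(x \right)} + 9 \cos{\left(x \right)} + 12}{6}

Since d/dx undoes antidifferentiation here, G(x) must give back the stated G'(x).
A general antiderivative is - \frac{2 x^{3} \sin{\left(x \right)}}{3} - 2 x^{2} \cos{\left(x \right)} + \frac{3 x \sin{\left(x \right)}}{2} + \frac{3 \cos{\left(x \right)}}{2} + C.
The condition gives C = \frac{2 \sin{\left(\frac{1}{2} \right)}}{3} + \cos{\left(\frac{1}{2} \right)} + 2 - (\frac{2 \sin{\left(\frac{1}{2} \right)}}{3} + \cos{\left(\frac{1}{2} \right)}) = 2.
So G(x) = \frac{- 4 x^{3} \sin{\left(x \right)} - 12 x^{2} \cos{\left(x \right)} + 9 x \sin{\left(x \right)} + 9 \cos{\left(x \right)} + 12}{6}.
Check: d/dx[\frac{- 4 x^{3} \sin{\left(x \right)} - 12 x^{2} \cos{\left(x \right)} + 9 x \sin{\left(x \right)} + 9 \cos{\left(x \right)} + 12}{6}] = - \frac{2 x^{3} \cos{\left(x \right)}}{3} - \frac{5 x \cos{\left(x \right)}}{2}, which equals G'(x).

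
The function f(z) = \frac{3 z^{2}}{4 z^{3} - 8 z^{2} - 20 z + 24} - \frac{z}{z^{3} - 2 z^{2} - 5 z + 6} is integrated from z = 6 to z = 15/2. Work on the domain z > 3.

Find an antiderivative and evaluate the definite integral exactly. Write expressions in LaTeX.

Factor the denominator (4 \left(z - 3\right) \left(z - 1\right) \left(z + 2\right)) and decompose: f = \frac{1}{3 \left(z + 2\right)} + \frac{1}{24 \left(z - 1\right)} + \frac{3}{8 \left(z - 3\right)}; each piece integrates to a log, atan, or power term.
F(z) = \frac{9 \log{\left(z - 3 \right)} + \log{\left(z - 1 \right)} + 8 \log{\left(z + 2 \right)}}{24} is an antiderivative of f.
Check: d/dz[\frac{9 \log{\left(z - 3 \right)} + \log{\left(z - 1 \right)} + 8 \log{\left(z + 2 \right)}}{24}] = \frac{3 z^{2} - 4 z}{4 z^{3} - 8 z^{2} - 20 z + 24}, which equals f(z).
F(15/2) = \frac{\log{\left(\frac{13}{2} \right)}}{24} + \frac{3 \log{\left(\frac{9}{2} \right)}}{8} + \frac{\log{\left(\frac{19}{2} \right)}}{3}; F(6) = \frac{\log{\left(5 \right)}}{24} + \frac{3 \log{\left(3 \right)}}{8} + \frac{\log{\left(8 \right)}}{3}.
Integral = F(15/2) - F(6) = - \frac{\log{\left(8 \right)}}{3} - \frac{3 \log{\left(3 \right)}}{8} - \frac{\log{\left(5 \right)}}{24} + \frac{\log{\left(\frac{13}{2} \right)}}{24} + \frac{3 \log{\left(\frac{9}{2} \right)}}{8} + \frac{\log{\left(\frac{19}{2} \right)}}{3}.

Antiderivative: F(z) = \frac{9 \log{\left(z - 3 \right)} + \log{\left(z - 1 \right)} + 8 \log{\left(z + 2 \right)}}{24}; value = - \frac{\log{\left(8 \right)}}{3} - \frac{3 \log{\left(3 \right)}}{8} - \frac{\log{\left(5 \right)}}{24} + \frac{\log{\left(\frac{13}{2} \right)}}{24} + \frac{3 \log{\left(\frac{9}{2} \right)}}{8} + \frac{\log{\left(\frac{19}{2} \right)}}{3}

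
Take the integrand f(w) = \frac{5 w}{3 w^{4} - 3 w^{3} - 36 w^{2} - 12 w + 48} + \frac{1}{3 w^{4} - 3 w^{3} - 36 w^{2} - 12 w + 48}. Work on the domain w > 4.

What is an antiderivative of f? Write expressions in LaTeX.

The denominator factors as 3 \left(w - 4\right) \left(w - 1\right) \left(w + 2\right)^{2}; partial fractions split f into directly integrable pieces: \frac{1}{108 \left(w + 2\right)} - \frac{1}{6 \left(w + 2\right)^{2}} - \frac{2}{27 \left(w - 1\right)} + \frac{7}{108 \left(w - 4\right)}.
Check: d/dw[\frac{7 \log{\left(w - 4 \right)}}{108} - \frac{2 \log{\left(w - 1 \right)}}{27} + \frac{\log{\left(w + 2 \right)}}{108} + \frac{1}{6 w + 12}] = \frac{5 w + 1}{3 w^{4} - 3 w^{3} - 36 w^{2} - 12 w + 48}, which equals f(w).

An antiderivative is F(w) = \frac{7 \log{\left(w - 4 \right)}}{108} - \frac{2 \log{\left(w - 1 \right)}}{27} + \frac{\log{\left(w + 2 \right)}}{108} + \frac{1}{6 w + 12}.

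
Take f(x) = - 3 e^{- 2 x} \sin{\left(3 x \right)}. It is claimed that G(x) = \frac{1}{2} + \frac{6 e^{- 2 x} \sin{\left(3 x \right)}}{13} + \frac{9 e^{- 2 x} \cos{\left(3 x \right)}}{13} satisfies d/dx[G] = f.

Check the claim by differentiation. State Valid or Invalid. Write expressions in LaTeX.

d/dx[G] = - 3 e^{- 2 x} \sin{\left(3 x \right)}
This equals f(x) exactly, so the claim holds.

Valid - differentiating G returns exactly f.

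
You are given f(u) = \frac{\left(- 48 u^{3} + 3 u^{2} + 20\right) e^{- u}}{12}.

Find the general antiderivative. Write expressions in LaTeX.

F(u) = \frac{\left(48 u^{3} + 141 u^{2} + 282 u + 262\right) e^{- u}}{12} + C

Recognize the product-rule pattern: f = v'r + vr' with v = 4 u^{3} + \frac{47 u^{2}}{4} + \frac{47 u}{2} + \frac{131}{6}, r = e^{- u}, so integration by parts undoes it.
Check: d/du[\frac{\left(48 u^{3} + 141 u^{2} + 282 u + 262\right) e^{- u}}{12}] = \frac{\left(- 48 u^{3} + 3 u^{2} + 20\right) e^{- u}}{12} = f(u).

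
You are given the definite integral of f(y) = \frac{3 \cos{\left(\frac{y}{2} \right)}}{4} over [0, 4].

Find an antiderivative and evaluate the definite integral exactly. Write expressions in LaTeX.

Antiderivative: F(y) = \frac{3 \sin{\left(\frac{y}{2} \right)}}{2}; value = \frac{3 \sin{\left(2 \right)}}{2}

Differentiate the proposed F(y) back; it has to land on f(y) exactly.
F(y) = \frac{3 \sin{\left(\frac{y}{2} \right)}}{2} is an antiderivative of f.
Check: d/dy[\frac{3 \sin{\left(\frac{y}{2} \right)}}{2}] = \frac{3 \cos{\left(\frac{y}{2} \right)}}{4} = f(y).
F(4) = \frac{3 \sin{\left(2 \right)}}{2}; F(0) = 0.
Integral = F(4) - F(0) = \frac{3 \sin{\left(2 \right)}}{2}.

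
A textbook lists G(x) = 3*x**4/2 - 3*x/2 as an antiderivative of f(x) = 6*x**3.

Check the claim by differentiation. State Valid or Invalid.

Invalid: d/dx[G] - f = -3/2, which is not 0.

d/dx[G] = 6*x**3 - 3/2
d/dx[G] - f(x) = -3/2 != 0.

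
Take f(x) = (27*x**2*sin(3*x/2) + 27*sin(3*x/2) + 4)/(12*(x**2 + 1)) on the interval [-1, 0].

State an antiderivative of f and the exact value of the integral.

Check any antiderivative F(x) by computing F'(x) and comparing it with f(x).
F(x) = -3*cos(3*x/2)/2 + atan(x)/3 is an antiderivative of f.
Check: d/dx[-3*cos(3*x/2)/2 + atan(x)/3] = (27*x**2*sin(3*x/2) + 27*sin(3*x/2) + 4)/(12*x**2 + 12), which equals f(x).
F(0) = -3/2; F(-1) = -pi/12 - 3*cos(3/2)/2.
Integral = F(0) - F(-1) = -3/2 + 3*cos(3/2)/2 + pi/12.

Antiderivative: F(x) = -3*cos(3*x/2)/2 + atan(x)/3; value = -3/2 + 3*cos(3/2)/2 + pi/12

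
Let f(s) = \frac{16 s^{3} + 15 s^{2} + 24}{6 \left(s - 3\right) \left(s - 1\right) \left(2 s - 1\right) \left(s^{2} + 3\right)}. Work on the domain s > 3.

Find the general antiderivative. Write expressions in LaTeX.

Factor the denominator (6 \left(s - 3\right) \left(s - 1\right) \left(2 s - 1\right) \left(s^{2} + 3\right)) and decompose: f = - \frac{89 s + 90}{312 \left(s^{2} + 3\right)} + \frac{238}{195 \left(2 s - 1\right)} - \frac{55}{48 \left(s - 1\right)} + \frac{197}{240 \left(s - 3\right)}; each piece integrates to a log, atan, or power term.
Check: d/ds[- \frac{- 2561 \log{\left(s - 3 \right)} + 3575 \log{\left(s - 1 \right)} - 1904 \log{\left(s - \frac{1}{2} \right)} + 445 \log{\left(s^{2} + 3 \right)} + 300 \sqrt{3} \operatorname{atan}{\left(\frac{\sqrt{3} s}{3} \right)}}{3120}] = \frac{16 s^{3} + 15 s^{2} + 24}{12 s^{5} - 54 s^{4} + 96 s^{3} - 180 s^{2} + 180 s - 54}, which equals f(s).

F(s) = - \frac{- 2561 \log{\left(s - 3 \right)} + 3575 \log{\left(s - 1 \right)} - 1904 \log{\left(s - \frac{1}{2} \right)} + 445 \log{\left(s^{2} + 3 \right)} + 300 \sqrt{3} \operatorname{atan}{\left(\frac{\sqrt{3} s}{3} \right)}}{3120} + C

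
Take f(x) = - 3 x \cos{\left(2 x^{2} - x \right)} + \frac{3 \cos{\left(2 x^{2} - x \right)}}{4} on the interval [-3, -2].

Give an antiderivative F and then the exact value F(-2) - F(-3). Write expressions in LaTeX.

Antiderivative: F(x) = - \frac{3 \sin{\left(2 x^{2} - x \right)}}{4}; value = - \frac{3 \sin{\left(10 \right)}}{4} + \frac{3 \sin{\left(21 \right)}}{4}

The substitution u = 2 x^{2} - x works: f is exactly (dF/du)*(du/dx) for that inner function.
F(x) = - \frac{3 \sin{\left(2 x^{2} - x \right)}}{4} is an antiderivative of f.
Check: d/dx[- \frac{3 \sin{\left(2 x^{2} - x \right)}}{4}] = - 3 x \cos{\left(2 x^{2} - x \right)} + \frac{3 \cos{\left(2 x^{2} - x \right)}}{4} = f(x).
F(-2) = - \frac{3 \sin{\left(10 \right)}}{4}; F(-3) = - \frac{3 \sin{\left(21 \right)}}{4}.
Integral = F(-2) - F(-3) = - \frac{3 \sin{\left(10 \right)}}{4} + \frac{3 \sin{\left(21 \right)}}{4}.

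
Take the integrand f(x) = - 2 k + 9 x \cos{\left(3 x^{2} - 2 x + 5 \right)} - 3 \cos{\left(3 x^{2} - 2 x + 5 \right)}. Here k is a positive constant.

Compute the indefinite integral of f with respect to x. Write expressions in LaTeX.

The integrand splits into summands that can be handled one at a time.
Check: d/dx[\frac{- 4 k x + 3 \sin{\left(3 x^{2} - 2 x + 5 \right)}}{2}] = - 2 k + 9 x \cos{\left(3 x^{2} - 2 x + 5 \right)} - 3 \cos{\left(3 x^{2} - 2 x + 5 \right)} = f(x).

F(x) = \frac{- 4 k x + 3 \sin{\left(3 x^{2} - 2 x + 5 \right)}}{2} + C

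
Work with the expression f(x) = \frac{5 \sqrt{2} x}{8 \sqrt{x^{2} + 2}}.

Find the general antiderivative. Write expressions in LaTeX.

The substitution u = \frac{x^{2}}{2} + 1 works: f is exactly (dF/du)*(du/dx) for that inner function.
Check: d/dx[\frac{5 \sqrt{2} \sqrt{x^{2} + 2}}{8}] = \frac{5 \sqrt{2} x}{8 \sqrt{x^{2} + 2}} = f(x).

F(x) = \frac{5 \sqrt{2} \sqrt{x^{2} + 2}}{8} + C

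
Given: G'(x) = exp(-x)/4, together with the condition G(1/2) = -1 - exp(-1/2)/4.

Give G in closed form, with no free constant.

Since d/dx undoes antidifferentiation here, G(x) must give back the stated G'(x).
A general antiderivative is -exp(-x)/4 + C.
The condition gives C = -1 - exp(-1/2)/4 - (-exp(-1/2)/4) = -1.
So G(x) = -1 - exp(-x)/4.
Check: d/dx[-1 - exp(-x)/4] = exp(-x)/4 = G'(x).

G(x) = -1 - exp(-x)/4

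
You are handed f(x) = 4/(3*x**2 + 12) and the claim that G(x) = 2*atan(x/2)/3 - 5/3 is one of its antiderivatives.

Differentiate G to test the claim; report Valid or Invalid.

d/dx[G] = 4/(3*x**2 + 12)
This equals f(x) exactly, so the claim holds.

Valid: G'(x) = f(x).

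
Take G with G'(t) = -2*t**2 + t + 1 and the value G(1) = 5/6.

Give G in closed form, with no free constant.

The integrand splits into summands that can be handled one at a time.
A general antiderivative is -2*t**3/3 + t**2/2 + t + C.
The condition gives C = 5/6 - (5/6) = 0.
So G(t) = -2*t**3/3 + t**2/2 + t.
Check: d/dt[-2*t**3/3 + t**2/2 + t] = -2*t**2 + t + 1 = G'(t).

G(t) = -2*t**3/3 + t**2/2 + t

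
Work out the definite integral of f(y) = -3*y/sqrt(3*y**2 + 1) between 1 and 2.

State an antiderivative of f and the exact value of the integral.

Antiderivative: F(y) = -sqrt(3*y**2 + 1); value = 2 - sqrt(13)

f matches the chain-rule pattern g'(h)*h' with inner function h(y) = 3*y**2 + 1; substituting u = h(y) collapses the integral.
F(y) = -sqrt(3*y**2 + 1) is an antiderivative of f.
Check: d/dy[-sqrt(3*y**2 + 1)] = -3*y/sqrt(3*y**2 + 1) = f(y).
F(2) = -sqrt(13); F(1) = -2.
Integral = F(2) - F(1) = 2 - sqrt(13).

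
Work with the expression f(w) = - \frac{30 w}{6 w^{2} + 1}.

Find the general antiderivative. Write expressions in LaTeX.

f matches the chain-rule pattern g'(h)*h' with inner function h(w) = 2 w^{2} + \frac{1}{3}; substituting u = h(w) collapses the integral.
Check: d/dw[- \frac{5 \log{\left(2 w^{2} + \frac{1}{3} \right)}}{2}] = - \frac{30 w}{6 w^{2} + 1} = f(w).

F(w) = - \frac{5 \log{\left(2 w^{2} + \frac{1}{3} \right)}}{2} + C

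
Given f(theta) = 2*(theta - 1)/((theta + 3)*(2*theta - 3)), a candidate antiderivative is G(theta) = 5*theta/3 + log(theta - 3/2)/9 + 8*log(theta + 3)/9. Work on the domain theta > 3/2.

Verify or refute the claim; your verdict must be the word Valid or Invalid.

Invalid: d/dtheta[G] - f = 5/3, which is not 0.

d/dtheta[G] = (10*theta**2 + 21*theta - 51)/(6*theta**2 + 9*theta - 27)
d/dtheta[G] - f(theta) = 5/3 != 0.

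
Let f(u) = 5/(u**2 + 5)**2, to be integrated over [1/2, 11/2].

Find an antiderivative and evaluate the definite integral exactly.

Antiderivative: F(u) = (5*u + sqrt(5)*(u**2 + 5)*atan(sqrt(5)*u/5))/(10*(u**2 + 5)); value = -sqrt(5)*atan(sqrt(5)/10)/10 + 10/329 + sqrt(5)*atan(11*sqrt(5)/10)/10

Recover f(u) by differentiating a candidate F(u); any mismatch rules it out.
F(u) = (5*u + sqrt(5)*(u**2 + 5)*atan(sqrt(5)*u/5))/(10*(u**2 + 5)) is an antiderivative of f.
Check: d/du[(5*u + sqrt(5)*(u**2 + 5)*atan(sqrt(5)*u/5))/(10*(u**2 + 5))] = 5/(u**4 + 10*u**2 + 25), which equals f(u).
F(11/2) = 11/141 + sqrt(5)*atan(11*sqrt(5)/10)/10; F(1/2) = 1/21 + sqrt(5)*atan(sqrt(5)/10)/10.
Integral = F(11/2) - F(1/2) = -sqrt(5)*atan(sqrt(5)/10)/10 + 10/329 + sqrt(5)*atan(11*sqrt(5)/10)/10.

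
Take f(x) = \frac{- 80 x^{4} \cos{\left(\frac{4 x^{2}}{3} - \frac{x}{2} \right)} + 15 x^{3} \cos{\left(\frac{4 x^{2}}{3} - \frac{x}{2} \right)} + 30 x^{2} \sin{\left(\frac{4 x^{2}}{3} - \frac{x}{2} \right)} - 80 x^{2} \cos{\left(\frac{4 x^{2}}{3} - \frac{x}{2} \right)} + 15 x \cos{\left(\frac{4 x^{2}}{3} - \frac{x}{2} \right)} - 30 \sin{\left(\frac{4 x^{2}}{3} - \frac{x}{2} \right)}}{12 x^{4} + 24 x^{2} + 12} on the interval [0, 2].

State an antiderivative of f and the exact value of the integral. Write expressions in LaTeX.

Antiderivative: F(x) = - \frac{5 x \sin{\left(\frac{4 x^{2}}{3} - \frac{x}{2} \right)}}{2 x^{2} + 2}; value = - \sin{\left(\frac{13}{3} \right)}

Differentiate the proposed F(x) back; it has to land on f(x) exactly.
F(x) = - \frac{5 x \sin{\left(\frac{4 x^{2}}{3} - \frac{x}{2} \right)}}{2 x^{2} + 2} is an antiderivative of f.
Check: d/dx[- \frac{5 x \sin{\left(\frac{4 x^{2}}{3} - \frac{x}{2} \right)}}{2 x^{2} + 2}] = \frac{- 80 x^{4} \cos{\left(\frac{4 x^{2}}{3} - \frac{x}{2} \right)} + 15 x^{3} \cos{\left(\frac{4 x^{2}}{3} - \frac{x}{2} \right)} + 30 x^{2} \sin{\left(\frac{4 x^{2}}{3} - \frac{x}{2} \right)} - 80 x^{2} \cos{\left(\frac{4 x^{2}}{3} - \frac{x}{2} \right)} + 15 x \cos{\left(\frac{4 x^{2}}{3} - \frac{x}{2} \right)} - 30 \sin{\left(\frac{4 x^{2}}{3} - \frac{x}{2} \right)}}{12 x^{4} + 24 x^{2} + 12} = f(x).
F(2) = - \sin{\left(\frac{13}{3} \right)}; F(0) = 0.
Integral = F(2) - F(0) = - \sin{\left(\frac{13}{3} \right)}.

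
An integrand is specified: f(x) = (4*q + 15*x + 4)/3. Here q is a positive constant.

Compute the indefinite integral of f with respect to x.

A first test for any F(x): its x-derivative must equal f(x) identically.
Check: d/dx[4*q*x/3 + 5*x**2/2 + 4*x/3] = 4*q/3 + 5*x + 4/3, which equals f(x).

F(x) = 4*q*x/3 + 5*x**2/2 + 4*x/3 + C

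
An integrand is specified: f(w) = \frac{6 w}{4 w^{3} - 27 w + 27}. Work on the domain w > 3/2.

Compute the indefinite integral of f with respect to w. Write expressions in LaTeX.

F(w) = \frac{2 \log{\left(w - \frac{3}{2} \right)}}{9} - \frac{2 \log{\left(w + 3 \right)}}{9} - \frac{6}{12 w - 18} + C

Factor the denominator (\left(w + 3\right) \left(2 w - 3\right)^{2}) and decompose: f = \frac{4}{9 \left(2 w - 3\right)} + \frac{2}{\left(2 w - 3\right)^{2}} - \frac{2}{9 \left(w + 3\right)}; each piece integrates to a log, atan, or power term.
Check: d/dw[\frac{2 \log{\left(w - \frac{3}{2} \right)}}{9} - \frac{2 \log{\left(w + 3 \right)}}{9} - \frac{6}{12 w - 18}] = \frac{6 w}{4 w^{3} - 27 w + 27} = f(w).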